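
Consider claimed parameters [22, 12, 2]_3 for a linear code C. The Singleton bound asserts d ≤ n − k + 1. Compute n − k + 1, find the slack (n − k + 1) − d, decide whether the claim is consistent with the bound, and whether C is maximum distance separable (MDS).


Singleton RHS = n − k + 1 = 11, slack = 9, bound satisfied, not MDS.

Singleton bound: d ≤ n − k + 1.
Here n = 22, k = 12, so n − k + 1 = 11.
Given d = 2, check d ≤ 11: YES.
Slack = (n − k + 1) − d = 9.
The code is NOT MDS (slack = 9 > 0).
Description: the claimed parameters are [22, 12, 2]_3; such a code would be non-MDS.


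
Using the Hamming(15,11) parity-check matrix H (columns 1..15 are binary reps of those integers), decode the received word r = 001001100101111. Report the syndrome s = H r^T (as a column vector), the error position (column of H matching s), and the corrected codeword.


s = (1, 0, 0, 0)^T, error position = 8, corrected codeword c = 001001110101111

Compute s = H r^T mod 2 one row at a time:
  s_1 = 0 + 0 + 1 + 0 + 1 + 1 + 1 + 1 = 5 ≡ 1 (mod 2).
  s_2 = 0 + 0 + 1 + 1 + 1 + 1 + 1 + 1 = 6 ≡ 0 (mod 2).
  s_3 = 0 + 1 + 1 + 1 + 1 + 0 + 1 + 1 = 6 ≡ 0 (mod 2).
  s_4 = 0 + 1 + 0 + 1 + 0 + 0 + 1 + 1 = 4 ≡ 0 (mod 2).
s = (1, 0, 0, 0)^T — this equals column 8 of H (binary 1000), so error is at position 8.
Correct: flip bit 8 of r = 001001100101111 to get c = 001001110101111.


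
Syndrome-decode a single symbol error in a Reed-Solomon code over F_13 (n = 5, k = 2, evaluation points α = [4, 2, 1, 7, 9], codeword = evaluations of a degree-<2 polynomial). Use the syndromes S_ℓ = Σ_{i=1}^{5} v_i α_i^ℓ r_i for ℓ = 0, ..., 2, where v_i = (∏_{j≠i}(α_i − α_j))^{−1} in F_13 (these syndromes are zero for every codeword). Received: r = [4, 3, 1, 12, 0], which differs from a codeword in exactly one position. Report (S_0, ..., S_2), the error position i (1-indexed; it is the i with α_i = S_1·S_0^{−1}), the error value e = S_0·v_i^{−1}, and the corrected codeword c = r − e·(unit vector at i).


S = (5, 5, 5), error at position 3, error magnitude e = 5, c = [4, 3, 9, 12, 0].

Step 1: column multipliers v_i = (∏_{j≠i}(α_i − α_j))^{−1} mod 13.
  i = 1 (α = 4): (4−2)(4−1)(4−7)(4−9) = 2·3·(−3)·(−5) = 90 ≡ 12, so v_1 = 12^{−1} = 12 (mod 13).
  i = 2 (α = 2): (2−4)(2−1)(2−7)(2−9) = (−2)·1·(−5)·(−7) = −70 ≡ 8, so v_2 = 8^{−1} = 5 (mod 13).
  i = 3 (α = 1): (1−4)(1−2)(1−7)(1−9) = (−3)·(−1)·(−6)·(−8) = 144 ≡ 1, so v_3 = 1^{−1} = 1 (mod 13).
  i = 4 (α = 7): (7−4)(7−2)(7−1)(7−9) = 3·5·6·(−2) = −180 ≡ 2, so v_4 = 2^{−1} = 7 (mod 13).
  i = 5 (α = 9): (9−4)(9−2)(9−1)(9−7) = 5·7·8·2 = 560 ≡ 1, so v_5 = 1^{−1} = 1 (mod 13).
  v = [12, 5, 1, 7, 1].
Step 2: syndromes of r = [4, 3, 1, 12, 0] (all sums mod 13).
  S_0 = Σ v_i r_i = 12·4 + 5·3 + 1·1 + 7·12 + 1·0 = 148 ≡ 5.
  S_1 = Σ v_i α_i r_i = 12·4·4 + 5·2·3 + 1·1·1 + 7·7·12 + 1·9·0 = 811 ≡ 5.
  α_i^2 mod 13 = [3, 4, 1, 10, 3].
  S_2 = Σ v_i α_i^2 r_i = 12·3·4 + 5·4·3 + 1·1·1 + 7·10·12 + 1·3·0 = 1045 ≡ 5.
  S = (5, 5, 5) ≠ 0, so r is not a codeword (an error is present).
Step 3: locate the error. For a single error e at position i, S_ℓ = v_i·e·α_i^ℓ, so α_err = S_1/S_0.
  S_0^{−1} = 5^{−1} = 8 (mod 13), so α_err = 5·8 = 40 ≡ 1 = α_3. Error position i = 3.
  Consistency check: S_2/S_1 = 5·8 = 40 ≡ 1 = α_err ✓ (single-error assumption holds).
Step 4: error magnitude e = S_0/v_3 = S_0·∏_{j≠3}(α_3 − α_j) = 5·1 = 5 ≡ 5 (mod 13).
Step 5: correct position 3: c_3 = r_3 − e = 1 − 5 ≡ 9 (mod 13). Hence c = [4, 3, 9, 12, 0].
  Check: interpolating c through the α_i gives m(x) = 2 + 7·x (degree < 2) with m(α_i) = c_i for every i, so c is indeed a codeword.


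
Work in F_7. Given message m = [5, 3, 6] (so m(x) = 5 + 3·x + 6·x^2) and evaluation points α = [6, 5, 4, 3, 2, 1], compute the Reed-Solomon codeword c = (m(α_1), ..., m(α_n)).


c = [1, 2, 1, 5, 0, 0]

Message polynomial: m(x) = 5 + 3·x + 6·x^2 (mod 7).
For each evaluation point α_i, compute m(α_i) mod 7:
  α_1 = 6: Horner steps 6 → 4 → 1, so m(6) = 1.
  α_2 = 5: Horner steps 6 → 5 → 2, so m(5) = 2.
  α_3 = 4: Horner steps 6 → 6 → 1, so m(4) = 1.
  α_4 = 3: Horner steps 6 → 0 → 5, so m(3) = 5.
  α_5 = 2: Horner steps 6 → 1 → 0, so m(2) = 0.
  α_6 = 1: Horner steps 6 → 2 → 0, so m(1) = 0.
Codeword c = [1, 2, 1, 5, 0, 0] ∈ F_7^6.


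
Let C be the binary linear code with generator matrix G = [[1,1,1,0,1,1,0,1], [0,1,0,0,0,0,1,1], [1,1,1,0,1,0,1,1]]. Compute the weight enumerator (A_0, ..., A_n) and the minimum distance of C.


Weight distribution: A_0 = 1, A_2 = 1, A_3 = 3, A_5 = 1, A_6 = 2. Minimum distance d = 2.

Enumerate all 2^3 = 8 messages m ∈ F_2^3.
For each, compute codeword c = mG in F_2^8, then tally its weight.
  m = 000 → c = 00000000, weight = 0.
  m = 100 → c = 11101101, weight = 6.
  m = 010 → c = 01000011, weight = 3.
  m = 110 → c = 10101110, weight = 5.
  m = 001 → c = 11101011, weight = 6.
  m = 101 → c = 00000110, weight = 2.
  m = 011 → c = 10101000, weight = 3.
  m = 111 → c = 01000101, weight = 3.
Tally weights:
  weight 0: 1 codewords.
  weight 2: 1 codewords.
  weight 3: 3 codewords.
  weight 5: 1 codewords.
  weight 6: 2 codewords.
Minimum distance d = smallest w > 0 with A_w > 0 = 2.
Sanity: Σ A_w = 8 = 2^3 = 8 ✓.


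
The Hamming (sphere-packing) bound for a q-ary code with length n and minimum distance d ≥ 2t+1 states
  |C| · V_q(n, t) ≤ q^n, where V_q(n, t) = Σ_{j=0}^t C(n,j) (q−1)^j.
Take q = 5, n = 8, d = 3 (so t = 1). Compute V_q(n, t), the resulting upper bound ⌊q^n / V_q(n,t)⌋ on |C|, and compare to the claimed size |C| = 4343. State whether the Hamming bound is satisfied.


V_q(n, t) = 33, q^n = 390625, Hamming bound = 11837, |C| = 4343 ≤ bound (satisfied).

Step 1: Compute V_q(n, t) = Σ_{j=0}^1 C(n, j) (q−1)^j.
  j = 0: C(8,0)·(4)^0 = 1·1 = 1.
  j = 1: C(8,1)·(4)^1 = 8·4 = 32.
  V_q(n, t) = 1 + 32 = 33.
Step 2: q^n = 5^8 = 390625.
Step 3: Hamming bound ⌊q^n / V_q(n,t)⌋ = ⌊390625/33⌋ = 11837.
Step 4: Compare |C| = 4343 to 11837: satisfied.
The claimed |C| lies below the Hamming bound.


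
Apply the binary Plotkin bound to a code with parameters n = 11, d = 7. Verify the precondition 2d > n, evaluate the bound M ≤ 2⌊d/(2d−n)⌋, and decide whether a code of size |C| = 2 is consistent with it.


Plotkin bound M ≤ 4; given |C| = 2 ≤ bound (satisfied).

Check applicability: 2d = 14, n = 11.
2d − n = 3 > 0, so Plotkin applies.
Compute d/(2d−n) = 7/3 ≈ 2.3333.
⌊d/(2d−n)⌋ = 2.
Plotkin bound: M ≤ 2·2 = 4.
Given |C| = 2, check: satisfied.
This |C| is below the Plotkin bound.


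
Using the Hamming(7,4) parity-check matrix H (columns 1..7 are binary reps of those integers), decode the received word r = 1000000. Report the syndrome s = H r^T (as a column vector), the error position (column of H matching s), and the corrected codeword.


s = (0, 0, 1)^T, error position = 1, corrected codeword c = 0000000

Compute s = H r^T mod 2 one row at a time:
  s_1 = 0 + 0 + 0 + 0 = 0 ≡ 0 (mod 2).
  s_2 = 0 + 0 + 0 + 0 = 0 ≡ 0 (mod 2).
  s_3 = 1 + 0 + 0 + 0 = 1 ≡ 1 (mod 2).
s = (0, 0, 1)^T — this equals column 1 of H (binary 001), so error is at position 1.
Correct: flip bit 1 of r = 1000000 to get c = 0000000.


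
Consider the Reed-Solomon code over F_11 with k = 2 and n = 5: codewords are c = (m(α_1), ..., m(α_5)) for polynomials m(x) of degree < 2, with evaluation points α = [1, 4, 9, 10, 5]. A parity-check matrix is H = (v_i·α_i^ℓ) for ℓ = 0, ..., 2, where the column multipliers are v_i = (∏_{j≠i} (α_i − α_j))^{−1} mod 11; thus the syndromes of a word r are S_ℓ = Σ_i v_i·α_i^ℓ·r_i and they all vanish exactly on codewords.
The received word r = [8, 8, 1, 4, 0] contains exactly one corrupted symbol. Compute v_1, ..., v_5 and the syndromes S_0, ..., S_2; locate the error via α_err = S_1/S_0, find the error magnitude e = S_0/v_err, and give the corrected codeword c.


S = (7, 7, 7), error at position 1, error magnitude e = 9, c = [10, 8, 1, 4, 0].

Step 1: column multipliers v_i = (∏_{j≠i}(α_i − α_j))^{−1} mod 11.
  i = 1 (α = 1): (1−4)(1−9)(1−10)(1−5) = (−3)·(−8)·(−9)·(−4) = 864 ≡ 6, so v_1 = 6^{−1} = 2 (mod 11).
  i = 2 (α = 4): (4−1)(4−9)(4−10)(4−5) = 3·(−5)·(−6)·(−1) = −90 ≡ 9, so v_2 = 9^{−1} = 5 (mod 11).
  i = 3 (α = 9): (9−1)(9−4)(9−10)(9−5) = 8·5·(−1)·4 = −160 ≡ 5, so v_3 = 5^{−1} = 9 (mod 11).
  i = 4 (α = 10): (10−1)(10−4)(10−9)(10−5) = 9·6·1·5 = 270 ≡ 6, so v_4 = 6^{−1} = 2 (mod 11).
  i = 5 (α = 5): (5−1)(5−4)(5−9)(5−10) = 4·1·(−4)·(−5) = 80 ≡ 3, so v_5 = 3^{−1} = 4 (mod 11).
  v = [2, 5, 9, 2, 4].
Step 2: syndromes of r = [8, 8, 1, 4, 0] (all sums mod 11).
  S_0 = Σ v_i r_i = 2·8 + 5·8 + 9·1 + 2·4 + 4·0 = 73 ≡ 7.
  S_1 = Σ v_i α_i r_i = 2·1·8 + 5·4·8 + 9·9·1 + 2·10·4 + 4·5·0 = 337 ≡ 7.
  α_i^2 mod 11 = [1, 5, 4, 1, 3].
  S_2 = Σ v_i α_i^2 r_i = 2·1·8 + 5·5·8 + 9·4·1 + 2·1·4 + 4·3·0 = 260 ≡ 7.
  S = (7, 7, 7) ≠ 0, so r is not a codeword (an error is present).
Step 3: locate the error. For a single error e at position i, S_ℓ = v_i·e·α_i^ℓ, so α_err = S_1/S_0.
  S_0^{−1} = 7^{−1} = 8 (mod 11), so α_err = 7·8 = 56 ≡ 1 = α_1. Error position i = 1.
  Consistency check: S_2/S_1 = 7·8 = 56 ≡ 1 = α_err ✓ (single-error assumption holds).
Step 4: error magnitude e = S_0/v_1 = S_0·∏_{j≠1}(α_1 − α_j) = 7·6 = 42 ≡ 9 (mod 11).
Step 5: correct position 1: c_1 = r_1 − e = 8 − 9 ≡ 10 (mod 11). Hence c = [10, 8, 1, 4, 0].
  Check: interpolating c through the α_i gives m(x) = 7 + 3·x (degree < 2) with m(α_i) = c_i for every i, so c is indeed a codeword.


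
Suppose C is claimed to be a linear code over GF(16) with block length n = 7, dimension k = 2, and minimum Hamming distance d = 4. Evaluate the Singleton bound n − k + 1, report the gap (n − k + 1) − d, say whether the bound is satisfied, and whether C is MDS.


Singleton RHS = n − k + 1 = 6, slack = 2, bound satisfied, not MDS.

Singleton bound: d ≤ n − k + 1.
Here n = 7, k = 2, so n − k + 1 = 6.
Given d = 4, check d ≤ 6: YES.
Slack = (n − k + 1) − d = 2.
The code is NOT MDS (slack = 2 > 0).
Description: the claimed parameters are [7, 2, 4]_16; such a code would be non-MDS.


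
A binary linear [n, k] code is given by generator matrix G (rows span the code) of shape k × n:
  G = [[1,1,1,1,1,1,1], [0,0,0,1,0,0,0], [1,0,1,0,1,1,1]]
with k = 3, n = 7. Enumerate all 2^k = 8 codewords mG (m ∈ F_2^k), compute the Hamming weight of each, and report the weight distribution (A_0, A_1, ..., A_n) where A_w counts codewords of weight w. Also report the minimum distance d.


Weight distribution: A_0 = 1, A_1 = 2, A_2 = 1, A_5 = 1, A_6 = 2, A_7 = 1. Minimum distance d = 1.

Enumerate all 2^3 = 8 messages m ∈ F_2^3.
For each, compute codeword c = mG in F_2^7, then tally its weight.
  m = 000 → c = 0000000, weight = 0.
  m = 100 → c = 1111111, weight = 7.
  m = 010 → c = 0001000, weight = 1.
  m = 110 → c = 1110111, weight = 6.
  m = 001 → c = 1010111, weight = 5.
  m = 101 → c = 0101000, weight = 2.
  m = 011 → c = 1011111, weight = 6.
  m = 111 → c = 0100000, weight = 1.
Tally weights:
  weight 0: 1 codewords.
  weight 1: 2 codewords.
  weight 2: 1 codewords.
  weight 5: 1 codewords.
  weight 6: 2 codewords.
  weight 7: 1 codewords.
Minimum distance d = smallest w > 0 with A_w > 0 = 1.
Sanity: Σ A_w = 8 = 2^3 = 8 ✓.


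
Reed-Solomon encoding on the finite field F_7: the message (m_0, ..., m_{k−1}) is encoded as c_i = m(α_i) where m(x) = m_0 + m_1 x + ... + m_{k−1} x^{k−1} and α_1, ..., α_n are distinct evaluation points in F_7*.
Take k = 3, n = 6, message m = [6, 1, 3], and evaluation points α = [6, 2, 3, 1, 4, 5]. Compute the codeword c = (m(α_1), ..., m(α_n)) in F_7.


c = [1, 6, 1, 3, 2, 2]

Message polynomial: m(x) = 6 + 1·x + 3·x^2 (mod 7).
For each evaluation point α_i, compute m(α_i) mod 7:
  α_1 = 6: Horner steps 3 → 5 → 1, so m(6) = 1.
  α_2 = 2: Horner steps 3 → 0 → 6, so m(2) = 6.
  α_3 = 3: Horner steps 3 → 3 → 1, so m(3) = 1.
  α_4 = 1: Horner steps 3 → 4 → 3, so m(1) = 3.
  α_5 = 4: Horner steps 3 → 6 → 2, so m(4) = 2.
  α_6 = 5: Horner steps 3 → 2 → 2, so m(5) = 2.
Codeword c = [1, 6, 1, 3, 2, 2] ∈ F_7^6.


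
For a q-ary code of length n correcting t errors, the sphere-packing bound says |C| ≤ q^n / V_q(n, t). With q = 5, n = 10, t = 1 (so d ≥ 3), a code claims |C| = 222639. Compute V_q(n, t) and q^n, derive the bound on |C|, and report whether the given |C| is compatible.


V_q(n, t) = 41, q^n = 9765625, Hamming bound = 238185, |C| = 222639 ≤ bound (satisfied).

Step 1: Compute V_q(n, t) = Σ_{j=0}^1 C(n, j) (q−1)^j.
  j = 0: C(10,0)·(4)^0 = 1·1 = 1.
  j = 1: C(10,1)·(4)^1 = 10·4 = 40.
  V_q(n, t) = 1 + 40 = 41.
Step 2: q^n = 5^10 = 9765625.
Step 3: Hamming bound ⌊q^n / V_q(n,t)⌋ = ⌊9765625/41⌋ = 238185.
Step 4: Compare |C| = 222639 to 238185: satisfied.
The claimed |C| lies below the Hamming bound.


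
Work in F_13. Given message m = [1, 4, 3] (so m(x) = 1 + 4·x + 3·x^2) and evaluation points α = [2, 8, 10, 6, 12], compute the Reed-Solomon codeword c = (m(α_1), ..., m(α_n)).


c = [8, 4, 3, 3, 0]

Message polynomial: m(x) = 1 + 4·x + 3·x^2 (mod 13).
For each evaluation point α_i, compute m(α_i) mod 13:
  α_1 = 2: Horner steps 3 → 10 → 8, so m(2) = 8.
  α_2 = 8: Horner steps 3 → 2 → 4, so m(8) = 4.
  α_3 = 10: Horner steps 3 → 8 → 3, so m(10) = 3.
  α_4 = 6: Horner steps 3 → 9 → 3, so m(6) = 3.
  α_5 = 12: Horner steps 3 → 1 → 0, so m(12) = 0.
Codeword c = [8, 4, 3, 3, 0] ∈ F_13^5.


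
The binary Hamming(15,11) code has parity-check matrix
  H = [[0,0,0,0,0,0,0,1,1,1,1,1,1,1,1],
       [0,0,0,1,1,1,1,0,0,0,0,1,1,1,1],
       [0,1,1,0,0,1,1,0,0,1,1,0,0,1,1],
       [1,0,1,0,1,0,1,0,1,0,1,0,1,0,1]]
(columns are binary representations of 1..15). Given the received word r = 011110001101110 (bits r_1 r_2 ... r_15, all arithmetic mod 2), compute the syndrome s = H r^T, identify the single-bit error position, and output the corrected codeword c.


s = (1, 1, 0, 0)^T, error position = 12, corrected codeword c = 011110001100110

Compute s = H r^T mod 2 one row at a time:
  s_1 = 0 + 1 + 1 + 0 + 1 + 1 + 1 + 0 = 5 ≡ 1 (mod 2).
  s_2 = 1 + 1 + 0 + 0 + 1 + 1 + 1 + 0 = 5 ≡ 1 (mod 2).
  s_3 = 1 + 1 + 0 + 0 + 1 + 0 + 1 + 0 = 4 ≡ 0 (mod 2).
  s_4 = 0 + 1 + 1 + 0 + 1 + 0 + 1 + 0 = 4 ≡ 0 (mod 2).
s = (1, 1, 0, 0)^T — this equals column 12 of H (binary 1100), so error is at position 12.
Correct: flip bit 12 of r = 011110001101110 to get c = 011110001100110.


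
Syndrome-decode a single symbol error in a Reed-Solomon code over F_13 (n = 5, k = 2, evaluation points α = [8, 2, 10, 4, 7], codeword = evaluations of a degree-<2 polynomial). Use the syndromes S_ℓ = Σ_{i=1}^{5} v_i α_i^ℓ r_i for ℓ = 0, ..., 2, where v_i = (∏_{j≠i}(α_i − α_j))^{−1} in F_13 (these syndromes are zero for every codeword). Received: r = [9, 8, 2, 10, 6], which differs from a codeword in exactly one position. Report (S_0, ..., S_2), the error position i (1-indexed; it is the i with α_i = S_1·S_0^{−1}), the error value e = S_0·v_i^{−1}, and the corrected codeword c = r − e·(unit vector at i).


S = (9, 5, 10), error at position 2, error magnitude e = 4, c = [9, 4, 2, 10, 6].

Step 1: column multipliers v_i = (∏_{j≠i}(α_i − α_j))^{−1} mod 13.
  i = 1 (α = 8): (8−2)(8−10)(8−4)(8−7) = 6·(−2)·4·1 = −48 ≡ 4, so v_1 = 4^{−1} = 10 (mod 13).
  i = 2 (α = 2): (2−8)(2−10)(2−4)(2−7) = (−6)·(−8)·(−2)·(−5) = 480 ≡ 12, so v_2 = 12^{−1} = 12 (mod 13).
  i = 3 (α = 10): (10−8)(10−2)(10−4)(10−7) = 2·8·6·3 = 288 ≡ 2, so v_3 = 2^{−1} = 7 (mod 13).
  i = 4 (α = 4): (4−8)(4−2)(4−10)(4−7) = (−4)·2·(−6)·(−3) = −144 ≡ 12, so v_4 = 12^{−1} = 12 (mod 13).
  i = 5 (α = 7): (7−8)(7−2)(7−10)(7−4) = (−1)·5·(−3)·3 = 45 ≡ 6, so v_5 = 6^{−1} = 11 (mod 13).
  v = [10, 12, 7, 12, 11].
Step 2: syndromes of r = [9, 8, 2, 10, 6] (all sums mod 13).
  S_0 = Σ v_i r_i = 10·9 + 12·8 + 7·2 + 12·10 + 11·6 = 386 ≡ 9.
  S_1 = Σ v_i α_i r_i = 10·8·9 + 12·2·8 + 7·10·2 + 12·4·10 + 11·7·6 = 1994 ≡ 5.
  α_i^2 mod 13 = [12, 4, 9, 3, 10].
  S_2 = Σ v_i α_i^2 r_i = 10·12·9 + 12·4·8 + 7·9·2 + 12·3·10 + 11·10·6 = 2610 ≡ 10.
  S = (9, 5, 10) ≠ 0, so r is not a codeword (an error is present).
Step 3: locate the error. For a single error e at position i, S_ℓ = v_i·e·α_i^ℓ, so α_err = S_1/S_0.
  S_0^{−1} = 9^{−1} = 3 (mod 13), so α_err = 5·3 = 15 ≡ 2 = α_2. Error position i = 2.
  Consistency check: S_2/S_1 = 10·8 = 80 ≡ 2 = α_err ✓ (single-error assumption holds).
Step 4: error magnitude e = S_0/v_2 = S_0·∏_{j≠2}(α_2 − α_j) = 9·12 = 108 ≡ 4 (mod 13).
Step 5: correct position 2: c_2 = r_2 − e = 8 − 4 ≡ 4 (mod 13). Hence c = [9, 4, 2, 10, 6].
  Check: interpolating c through the α_i gives m(x) = 11 + 3·x (degree < 2) with m(α_i) = c_i for every i, so c is indeed a codeword.


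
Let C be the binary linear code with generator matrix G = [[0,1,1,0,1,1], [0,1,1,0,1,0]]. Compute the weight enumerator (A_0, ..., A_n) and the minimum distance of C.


Weight distribution: A_0 = 1, A_1 = 1, A_3 = 1, A_4 = 1. Minimum distance d = 1.

Enumerate all 2^2 = 4 messages m ∈ F_2^2.
For each, compute codeword c = mG in F_2^6, then tally its weight.
  m = 00 → c = 000000, weight = 0.
  m = 10 → c = 011011, weight = 4.
  m = 01 → c = 011010, weight = 3.
  m = 11 → c = 000001, weight = 1.
Tally weights:
  weight 0: 1 codewords.
  weight 1: 1 codewords.
  weight 3: 1 codewords.
  weight 4: 1 codewords.
Minimum distance d = smallest w > 0 with A_w > 0 = 1.
Sanity: Σ A_w = 4 = 2^2 = 4 ✓.


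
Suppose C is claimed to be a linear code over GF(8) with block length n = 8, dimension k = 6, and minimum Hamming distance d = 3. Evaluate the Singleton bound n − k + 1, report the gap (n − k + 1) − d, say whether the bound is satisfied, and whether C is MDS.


Singleton RHS = n − k + 1 = 3, slack = 0, bound satisfied, MDS.

Singleton bound: d ≤ n − k + 1.
Here n = 8, k = 6, so n − k + 1 = 3.
Given d = 3, check d ≤ 3: YES.
Slack = (n − k + 1) − d = 0.
The code is MDS (slack = 0).
Description: the claimed parameters are [8, 6, 3]_8; such a code would be MDS (meets Singleton bound).


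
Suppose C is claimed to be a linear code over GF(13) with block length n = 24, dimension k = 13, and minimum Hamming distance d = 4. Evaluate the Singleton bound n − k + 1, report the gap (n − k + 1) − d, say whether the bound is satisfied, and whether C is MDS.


Singleton RHS = n − k + 1 = 12, slack = 8, bound satisfied, not MDS.

Singleton bound: d ≤ n − k + 1.
Here n = 24, k = 13, so n − k + 1 = 12.
Given d = 4, check d ≤ 12: YES.
Slack = (n − k + 1) − d = 8.
The code is NOT MDS (slack = 8 > 0).
Description: the claimed parameters are [24, 13, 4]_13; such a code would be non-MDS.


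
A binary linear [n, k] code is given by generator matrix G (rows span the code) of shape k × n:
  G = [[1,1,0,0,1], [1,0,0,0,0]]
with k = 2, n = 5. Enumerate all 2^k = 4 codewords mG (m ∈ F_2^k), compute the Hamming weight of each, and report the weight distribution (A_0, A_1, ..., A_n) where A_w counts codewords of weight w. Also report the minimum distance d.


Weight distribution: A_0 = 1, A_1 = 1, A_2 = 1, A_3 = 1. Minimum distance d = 1.

Enumerate all 2^2 = 4 messages m ∈ F_2^2.
For each, compute codeword c = mG in F_2^5, then tally its weight.
  m = 00 → c = 00000, weight = 0.
  m = 10 → c = 11001, weight = 3.
  m = 01 → c = 10000, weight = 1.
  m = 11 → c = 01001, weight = 2.
Tally weights:
  weight 0: 1 codewords.
  weight 1: 1 codewords.
  weight 2: 1 codewords.
  weight 3: 1 codewords.
Minimum distance d = smallest w > 0 with A_w > 0 = 1.
Sanity: Σ A_w = 4 = 2^2 = 4 ✓.


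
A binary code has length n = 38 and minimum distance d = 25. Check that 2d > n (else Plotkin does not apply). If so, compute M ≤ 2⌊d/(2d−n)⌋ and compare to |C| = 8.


Plotkin bound M ≤ 4; given |C| = 8 > bound (violated).

Check applicability: 2d = 50, n = 38.
2d − n = 12 > 0, so Plotkin applies.
Compute d/(2d−n) = 25/12 ≈ 2.0833.
⌊d/(2d−n)⌋ = 2.
Plotkin bound: M ≤ 2·2 = 4.
Given |C| = 8, check: VIOLATED.
This |C| is above the Plotkin bound, so no binary code with n = 38, d = 25 and 8 codewords exists.


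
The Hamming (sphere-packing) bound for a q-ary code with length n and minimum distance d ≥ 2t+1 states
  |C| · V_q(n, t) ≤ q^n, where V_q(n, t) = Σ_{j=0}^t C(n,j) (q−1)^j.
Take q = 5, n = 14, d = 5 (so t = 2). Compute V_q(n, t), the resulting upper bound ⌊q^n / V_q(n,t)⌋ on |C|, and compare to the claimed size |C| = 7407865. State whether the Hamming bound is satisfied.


V_q(n, t) = 1513, q^n = 6103515625, Hamming bound = 4034048, |C| = 7407865 > bound (violated).

Step 1: Compute V_q(n, t) = Σ_{j=0}^2 C(n, j) (q−1)^j.
  j = 0: C(14,0)·(4)^0 = 1·1 = 1.
  j = 1: C(14,1)·(4)^1 = 14·4 = 56.
  j = 2: C(14,2)·(4)^2 = 91·16 = 1456.
  V_q(n, t) = 1 + 56 + 1456 = 1513.
Step 2: q^n = 5^14 = 6103515625.
Step 3: Hamming bound ⌊q^n / V_q(n,t)⌋ = ⌊6103515625/1513⌋ = 4034048.
Step 4: Compare |C| = 7407865 to 4034048: violated.
The claimed |C| lies above the Hamming bound, so no 5-ary code of length 14 with d ≥ 5 can have 7407865 codewords.


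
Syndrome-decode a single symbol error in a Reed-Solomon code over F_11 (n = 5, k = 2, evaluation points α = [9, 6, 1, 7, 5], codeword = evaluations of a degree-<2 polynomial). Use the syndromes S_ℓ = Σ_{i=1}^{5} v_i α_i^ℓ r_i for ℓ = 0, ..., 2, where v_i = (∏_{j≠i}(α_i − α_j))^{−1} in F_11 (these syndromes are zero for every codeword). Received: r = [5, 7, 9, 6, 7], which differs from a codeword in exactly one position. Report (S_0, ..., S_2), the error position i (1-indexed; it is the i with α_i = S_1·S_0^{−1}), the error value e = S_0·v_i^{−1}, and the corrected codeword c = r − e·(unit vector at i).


S = (7, 9, 10), error at position 2, error magnitude e = 6, c = [5, 1, 9, 6, 7].

Step 1: column multipliers v_i = (∏_{j≠i}(α_i − α_j))^{−1} mod 11.
  i = 1 (α = 9): (9−6)(9−1)(9−7)(9−5) = 3·8·2·4 = 192 ≡ 5, so v_1 = 5^{−1} = 9 (mod 11).
  i = 2 (α = 6): (6−9)(6−1)(6−7)(6−5) = (−3)·5·(−1)·1 = 15 ≡ 4, so v_2 = 4^{−1} = 3 (mod 11).
  i = 3 (α = 1): (1−9)(1−6)(1−7)(1−5) = (−8)·(−5)·(−6)·(−4) = 960 ≡ 3, so v_3 = 3^{−1} = 4 (mod 11).
  i = 4 (α = 7): (7−9)(7−6)(7−1)(7−5) = (−2)·1·6·2 = −24 ≡ 9, so v_4 = 9^{−1} = 5 (mod 11).
  i = 5 (α = 5): (5−9)(5−6)(5−1)(5−7) = (−4)·(−1)·4·(−2) = −32 ≡ 1, so v_5 = 1^{−1} = 1 (mod 11).
  v = [9, 3, 4, 5, 1].
Step 2: syndromes of r = [5, 7, 9, 6, 7] (all sums mod 11).
  S_0 = Σ v_i r_i = 9·5 + 3·7 + 4·9 + 5·6 + 1·7 = 139 ≡ 7.
  S_1 = Σ v_i α_i r_i = 9·9·5 + 3·6·7 + 4·1·9 + 5·7·6 + 1·5·7 = 812 ≡ 9.
  α_i^2 mod 11 = [4, 3, 1, 5, 3].
  S_2 = Σ v_i α_i^2 r_i = 9·4·5 + 3·3·7 + 4·1·9 + 5·5·6 + 1·3·7 = 450 ≡ 10.
  S = (7, 9, 10) ≠ 0, so r is not a codeword (an error is present).
Step 3: locate the error. For a single error e at position i, S_ℓ = v_i·e·α_i^ℓ, so α_err = S_1/S_0.
  S_0^{−1} = 7^{−1} = 8 (mod 11), so α_err = 9·8 = 72 ≡ 6 = α_2. Error position i = 2.
  Consistency check: S_2/S_1 = 10·5 = 50 ≡ 6 = α_err ✓ (single-error assumption holds).
Step 4: error magnitude e = S_0/v_2 = S_0·∏_{j≠2}(α_2 − α_j) = 7·4 = 28 ≡ 6 (mod 11).
Step 5: correct position 2: c_2 = r_2 − e = 7 − 6 ≡ 1 (mod 11). Hence c = [5, 1, 9, 6, 7].
  Check: interpolating c through the α_i gives m(x) = 4 + 5·x (degree < 2) with m(α_i) = c_i for every i, so c is indeed a codeword.


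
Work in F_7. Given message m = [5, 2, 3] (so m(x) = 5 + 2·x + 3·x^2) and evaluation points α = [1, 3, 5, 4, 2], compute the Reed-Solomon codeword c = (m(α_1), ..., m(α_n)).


c = [3, 3, 6, 5, 0]

Message polynomial: m(x) = 5 + 2·x + 3·x^2 (mod 7).
For each evaluation point α_i, compute m(α_i) mod 7:
  α_1 = 1: Horner steps 3 → 5 → 3, so m(1) = 3.
  α_2 = 3: Horner steps 3 → 4 → 3, so m(3) = 3.
  α_3 = 5: Horner steps 3 → 3 → 6, so m(5) = 6.
  α_4 = 4: Horner steps 3 → 0 → 5, so m(4) = 5.
  α_5 = 2: Horner steps 3 → 1 → 0, so m(2) = 0.
Codeword c = [3, 3, 6, 5, 0] ∈ F_7^5.


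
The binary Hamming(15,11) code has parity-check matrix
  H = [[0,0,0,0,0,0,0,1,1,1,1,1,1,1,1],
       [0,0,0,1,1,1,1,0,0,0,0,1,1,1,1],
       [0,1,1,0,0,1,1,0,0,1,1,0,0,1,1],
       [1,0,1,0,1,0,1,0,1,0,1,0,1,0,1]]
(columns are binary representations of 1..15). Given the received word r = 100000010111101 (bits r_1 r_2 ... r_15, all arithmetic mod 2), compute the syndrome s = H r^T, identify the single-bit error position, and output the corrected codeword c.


s = (0, 1, 1, 0)^T, error position = 6, corrected codeword c = 100001010111101

Compute s = H r^T mod 2 one row at a time:
  s_1 = 1 + 0 + 1 + 1 + 1 + 1 + 0 + 1 = 6 ≡ 0 (mod 2).
  s_2 = 0 + 0 + 0 + 0 + 1 + 1 + 0 + 1 = 3 ≡ 1 (mod 2).
  s_3 = 0 + 0 + 0 + 0 + 1 + 1 + 0 + 1 = 3 ≡ 1 (mod 2).
  s_4 = 1 + 0 + 0 + 0 + 0 + 1 + 1 + 1 = 4 ≡ 0 (mod 2).
s = (0, 1, 1, 0)^T — this equals column 6 of H (binary 0110), so error is at position 6.
Correct: flip bit 6 of r = 100000010111101 to get c = 100001010111101.


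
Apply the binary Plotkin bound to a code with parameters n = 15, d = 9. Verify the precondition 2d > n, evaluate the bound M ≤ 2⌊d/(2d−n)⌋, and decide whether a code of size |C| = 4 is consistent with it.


Plotkin bound M ≤ 6; given |C| = 4 ≤ bound (satisfied).

Check applicability: 2d = 18, n = 15.
2d − n = 3 > 0, so Plotkin applies.
Compute d/(2d−n) = 9/3 ≈ 3.0000.
⌊d/(2d−n)⌋ = 3.
Plotkin bound: M ≤ 2·3 = 6.
Given |C| = 4, check: satisfied.
This |C| is below the Plotkin bound.


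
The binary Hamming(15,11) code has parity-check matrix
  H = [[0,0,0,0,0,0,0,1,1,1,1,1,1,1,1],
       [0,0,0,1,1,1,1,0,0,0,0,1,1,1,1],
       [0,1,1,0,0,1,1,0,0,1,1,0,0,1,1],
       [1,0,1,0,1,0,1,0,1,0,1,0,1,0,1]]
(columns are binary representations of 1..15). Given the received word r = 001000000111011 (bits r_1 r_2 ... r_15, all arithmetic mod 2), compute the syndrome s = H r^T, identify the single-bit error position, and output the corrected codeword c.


s = (1, 1, 1, 1)^T, error position = 15, corrected codeword c = 001000000111010

Compute s = H r^T mod 2 one row at a time:
  s_1 = 0 + 0 + 1 + 1 + 1 + 0 + 1 + 1 = 5 ≡ 1 (mod 2).
  s_2 = 0 + 0 + 0 + 0 + 1 + 0 + 1 + 1 = 3 ≡ 1 (mod 2).
  s_3 = 0 + 1 + 0 + 0 + 1 + 1 + 1 + 1 = 5 ≡ 1 (mod 2).
  s_4 = 0 + 1 + 0 + 0 + 0 + 1 + 0 + 1 = 3 ≡ 1 (mod 2).
s = (1, 1, 1, 1)^T — this equals column 15 of H (binary 1111), so error is at position 15.
Correct: flip bit 15 of r = 001000000111011 to get c = 001000000111010.


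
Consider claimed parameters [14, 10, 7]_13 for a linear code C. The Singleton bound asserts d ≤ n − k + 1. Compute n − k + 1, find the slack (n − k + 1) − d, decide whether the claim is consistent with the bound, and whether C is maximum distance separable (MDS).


Singleton RHS = n − k + 1 = 5, slack = -2, bound violated (no such code; not MDS).

Singleton bound: d ≤ n − k + 1.
Here n = 14, k = 10, so n − k + 1 = 5.
Given d = 7, check d ≤ 5: NO.
Slack = (n − k + 1) − d = -2.
The slack is negative: d = 7 exceeds n − k + 1 = 5 by 2, so the Singleton bound is violated and no linear [14, 10, 7]_13 code can exist. In particular it is not MDS (MDS requires d = n − k + 1 exactly).
Description: the claimed parameters are [14, 10, 7]_13; such a code would be impossible (violates the Singleton bound).


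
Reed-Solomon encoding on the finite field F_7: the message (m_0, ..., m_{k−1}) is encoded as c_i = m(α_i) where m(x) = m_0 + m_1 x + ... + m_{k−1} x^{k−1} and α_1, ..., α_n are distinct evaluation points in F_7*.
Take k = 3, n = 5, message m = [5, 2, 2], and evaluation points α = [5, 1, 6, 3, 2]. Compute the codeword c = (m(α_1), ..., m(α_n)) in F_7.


c = [2, 2, 5, 1, 3]

Message polynomial: m(x) = 5 + 2·x + 2·x^2 (mod 7).
For each evaluation point α_i, compute m(α_i) mod 7:
  α_1 = 5: Horner steps 2 → 5 → 2, so m(5) = 2.
  α_2 = 1: Horner steps 2 → 4 → 2, so m(1) = 2.
  α_3 = 6: Horner steps 2 → 0 → 5, so m(6) = 5.
  α_4 = 3: Horner steps 2 → 1 → 1, so m(3) = 1.
  α_5 = 2: Horner steps 2 → 6 → 3, so m(2) = 3.
Codeword c = [2, 2, 5, 1, 3] ∈ F_7^5.


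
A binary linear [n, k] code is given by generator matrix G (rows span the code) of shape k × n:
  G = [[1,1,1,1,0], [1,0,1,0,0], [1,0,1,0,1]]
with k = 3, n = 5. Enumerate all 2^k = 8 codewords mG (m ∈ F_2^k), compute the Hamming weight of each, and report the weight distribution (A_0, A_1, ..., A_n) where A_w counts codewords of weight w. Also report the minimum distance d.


Weight distribution: A_0 = 1, A_1 = 1, A_2 = 2, A_3 = 2, A_4 = 1, A_5 = 1. Minimum distance d = 1.

Enumerate all 2^3 = 8 messages m ∈ F_2^3.
For each, compute codeword c = mG in F_2^5, then tally its weight.
  m = 000 → c = 00000, weight = 0.
  m = 100 → c = 11110, weight = 4.
  m = 010 → c = 10100, weight = 2.
  m = 110 → c = 01010, weight = 2.
  m = 001 → c = 10101, weight = 3.
  m = 101 → c = 01011, weight = 3.
  m = 011 → c = 00001, weight = 1.
  m = 111 → c = 11111, weight = 5.
Tally weights:
  weight 0: 1 codewords.
  weight 1: 1 codewords.
  weight 2: 2 codewords.
  weight 3: 2 codewords.
  weight 4: 1 codewords.
  weight 5: 1 codewords.
Minimum distance d = smallest w > 0 with A_w > 0 = 1.
Sanity: Σ A_w = 8 = 2^3 = 8 ✓.


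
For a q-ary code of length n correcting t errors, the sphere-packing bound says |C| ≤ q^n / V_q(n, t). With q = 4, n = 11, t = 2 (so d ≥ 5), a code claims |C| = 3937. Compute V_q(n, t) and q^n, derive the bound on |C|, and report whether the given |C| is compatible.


V_q(n, t) = 529, q^n = 4194304, Hamming bound = 7928, |C| = 3937 ≤ bound (satisfied).

Step 1: Compute V_q(n, t) = Σ_{j=0}^2 C(n, j) (q−1)^j.
  j = 0: C(11,0)·(3)^0 = 1·1 = 1.
  j = 1: C(11,1)·(3)^1 = 11·3 = 33.
  j = 2: C(11,2)·(3)^2 = 55·9 = 495.
  V_q(n, t) = 1 + 33 + 495 = 529.
Step 2: q^n = 4^11 = 4194304.
Step 3: Hamming bound ⌊q^n / V_q(n,t)⌋ = ⌊4194304/529⌋ = 7928.
Step 4: Compare |C| = 3937 to 7928: satisfied.
The claimed |C| lies below the Hamming bound.


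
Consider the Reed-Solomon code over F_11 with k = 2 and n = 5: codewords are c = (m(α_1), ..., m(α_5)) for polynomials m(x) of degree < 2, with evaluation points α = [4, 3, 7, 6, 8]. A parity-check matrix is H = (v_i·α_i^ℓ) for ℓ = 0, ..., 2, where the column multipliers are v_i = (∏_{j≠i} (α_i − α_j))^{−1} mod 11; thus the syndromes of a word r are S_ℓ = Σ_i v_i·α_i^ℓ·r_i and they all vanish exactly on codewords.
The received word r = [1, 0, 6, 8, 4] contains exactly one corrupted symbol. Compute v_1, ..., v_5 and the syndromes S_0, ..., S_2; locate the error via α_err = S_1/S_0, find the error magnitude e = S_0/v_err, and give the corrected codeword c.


S = (6, 7, 10), error at position 2, error magnitude e = 8, c = [1, 3, 6, 8, 4].

Step 1: column multipliers v_i = (∏_{j≠i}(α_i − α_j))^{−1} mod 11.
  i = 1 (α = 4): (4−3)(4−7)(4−6)(4−8) = 1·(−3)·(−2)·(−4) = −24 ≡ 9, so v_1 = 9^{−1} = 5 (mod 11).
  i = 2 (α = 3): (3−4)(3−7)(3−6)(3−8) = (−1)·(−4)·(−3)·(−5) = 60 ≡ 5, so v_2 = 5^{−1} = 9 (mod 11).
  i = 3 (α = 7): (7−4)(7−3)(7−6)(7−8) = 3·4·1·(−1) = −12 ≡ 10, so v_3 = 10^{−1} = 10 (mod 11).
  i = 4 (α = 6): (6−4)(6−3)(6−7)(6−8) = 2·3·(−1)·(−2) = 12 ≡ 1, so v_4 = 1^{−1} = 1 (mod 11).
  i = 5 (α = 8): (8−4)(8−3)(8−7)(8−6) = 4·5·1·2 = 40 ≡ 7, so v_5 = 7^{−1} = 8 (mod 11).
  v = [5, 9, 10, 1, 8].
Step 2: syndromes of r = [1, 0, 6, 8, 4] (all sums mod 11).
  S_0 = Σ v_i r_i = 5·1 + 9·0 + 10·6 + 1·8 + 8·4 = 105 ≡ 6.
  S_1 = Σ v_i α_i r_i = 5·4·1 + 9·3·0 + 10·7·6 + 1·6·8 + 8·8·4 = 744 ≡ 7.
  α_i^2 mod 11 = [5, 9, 5, 3, 9].
  S_2 = Σ v_i α_i^2 r_i = 5·5·1 + 9·9·0 + 10·5·6 + 1·3·8 + 8·9·4 = 637 ≡ 10.
  S = (6, 7, 10) ≠ 0, so r is not a codeword (an error is present).
Step 3: locate the error. For a single error e at position i, S_ℓ = v_i·e·α_i^ℓ, so α_err = S_1/S_0.
  S_0^{−1} = 6^{−1} = 2 (mod 11), so α_err = 7·2 = 14 ≡ 3 = α_2. Error position i = 2.
  Consistency check: S_2/S_1 = 10·8 = 80 ≡ 3 = α_err ✓ (single-error assumption holds).
Step 4: error magnitude e = S_0/v_2 = S_0·∏_{j≠2}(α_2 − α_j) = 6·5 = 30 ≡ 8 (mod 11).
Step 5: correct position 2: c_2 = r_2 − e = 0 − 8 ≡ 3 (mod 11). Hence c = [1, 3, 6, 8, 4].
  Check: interpolating c through the α_i gives m(x) = 9 + 9·x (degree < 2) with m(α_i) = c_i for every i, so c is indeed a codeword.


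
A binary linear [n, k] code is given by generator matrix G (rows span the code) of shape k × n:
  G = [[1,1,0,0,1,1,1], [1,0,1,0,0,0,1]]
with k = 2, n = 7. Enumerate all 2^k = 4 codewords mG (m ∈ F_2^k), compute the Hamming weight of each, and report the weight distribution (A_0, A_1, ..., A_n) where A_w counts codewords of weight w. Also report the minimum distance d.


Weight distribution: A_0 = 1, A_3 = 1, A_4 = 1, A_5 = 1. Minimum distance d = 3.

Enumerate all 2^2 = 4 messages m ∈ F_2^2.
For each, compute codeword c = mG in F_2^7, then tally its weight.
  m = 00 → c = 0000000, weight = 0.
  m = 10 → c = 1100111, weight = 5.
  m = 01 → c = 1010001, weight = 3.
  m = 11 → c = 0110110, weight = 4.
Tally weights:
  weight 0: 1 codewords.
  weight 3: 1 codewords.
  weight 4: 1 codewords.
  weight 5: 1 codewords.
Minimum distance d = smallest w > 0 with A_w > 0 = 3.
Sanity: Σ A_w = 4 = 2^2 = 4 ✓.


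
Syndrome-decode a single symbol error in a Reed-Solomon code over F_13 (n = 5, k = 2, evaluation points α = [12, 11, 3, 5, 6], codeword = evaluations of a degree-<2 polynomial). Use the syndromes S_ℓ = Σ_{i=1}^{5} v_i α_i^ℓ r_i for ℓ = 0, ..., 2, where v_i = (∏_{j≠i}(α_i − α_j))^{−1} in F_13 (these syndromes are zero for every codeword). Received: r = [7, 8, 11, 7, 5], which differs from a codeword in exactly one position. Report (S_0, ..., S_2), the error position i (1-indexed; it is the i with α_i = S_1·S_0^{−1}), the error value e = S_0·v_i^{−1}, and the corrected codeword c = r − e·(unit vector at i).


S = (1, 12, 1), error at position 1, error magnitude e = 1, c = [6, 8, 11, 7, 5].

Step 1: column multipliers v_i = (∏_{j≠i}(α_i − α_j))^{−1} mod 13.
  i = 1 (α = 12): (12−11)(12−3)(12−5)(12−6) = 1·9·7·6 = 378 ≡ 1, so v_1 = 1^{−1} = 1 (mod 13).
  i = 2 (α = 11): (11−12)(11−3)(11−5)(11−6) = (−1)·8·6·5 = −240 ≡ 7, so v_2 = 7^{−1} = 2 (mod 13).
  i = 3 (α = 3): (3−12)(3−11)(3−5)(3−6) = (−9)·(−8)·(−2)·(−3) = 432 ≡ 3, so v_3 = 3^{−1} = 9 (mod 13).
  i = 4 (α = 5): (5−12)(5−11)(5−3)(5−6) = (−7)·(−6)·2·(−1) = −84 ≡ 7, so v_4 = 7^{−1} = 2 (mod 13).
  i = 5 (α = 6): (6−12)(6−11)(6−3)(6−5) = (−6)·(−5)·3·1 = 90 ≡ 12, so v_5 = 12^{−1} = 12 (mod 13).
  v = [1, 2, 9, 2, 12].
Step 2: syndromes of r = [7, 8, 11, 7, 5] (all sums mod 13).
  S_0 = Σ v_i r_i = 1·7 + 2·8 + 9·11 + 2·7 + 12·5 = 196 ≡ 1.
  S_1 = Σ v_i α_i r_i = 1·12·7 + 2·11·8 + 9·3·11 + 2·5·7 + 12·6·5 = 987 ≡ 12.
  α_i^2 mod 13 = [1, 4, 9, 12, 10].
  S_2 = Σ v_i α_i^2 r_i = 1·1·7 + 2·4·8 + 9·9·11 + 2·12·7 + 12·10·5 = 1730 ≡ 1.
  S = (1, 12, 1) ≠ 0, so r is not a codeword (an error is present).
Step 3: locate the error. For a single error e at position i, S_ℓ = v_i·e·α_i^ℓ, so α_err = S_1/S_0.
  S_0^{−1} = 1^{−1} = 1 (mod 13), so α_err = 12·1 = 12 ≡ 12 = α_1. Error position i = 1.
  Consistency check: S_2/S_1 = 1·12 = 12 ≡ 12 = α_err ✓ (single-error assumption holds).
Step 4: error magnitude e = S_0/v_1 = S_0·∏_{j≠1}(α_1 − α_j) = 1·1 = 1 ≡ 1 (mod 13).
Step 5: correct position 1: c_1 = r_1 − e = 7 − 1 ≡ 6 (mod 13). Hence c = [6, 8, 11, 7, 5].
  Check: interpolating c through the α_i gives m(x) = 4 + 11·x (degree < 2) with m(α_i) = c_i for every i, so c is indeed a codeword.


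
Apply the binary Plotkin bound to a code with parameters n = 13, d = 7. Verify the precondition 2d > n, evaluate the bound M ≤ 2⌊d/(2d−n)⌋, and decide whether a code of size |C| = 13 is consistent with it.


Plotkin bound M ≤ 14; given |C| = 13 ≤ bound (satisfied).

Check applicability: 2d = 14, n = 13.
2d − n = 1 > 0, so Plotkin applies.
Compute d/(2d−n) = 7/1 ≈ 7.0000.
⌊d/(2d−n)⌋ = 7.
Plotkin bound: M ≤ 2·7 = 14.
Given |C| = 13, check: satisfied.
This |C| is below the Plotkin bound.


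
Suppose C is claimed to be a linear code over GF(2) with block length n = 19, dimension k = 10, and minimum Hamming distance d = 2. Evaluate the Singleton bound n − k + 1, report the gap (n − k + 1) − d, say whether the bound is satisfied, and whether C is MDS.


Singleton RHS = n − k + 1 = 10, slack = 8, bound satisfied, not MDS.

Singleton bound: d ≤ n − k + 1.
Here n = 19, k = 10, so n − k + 1 = 10.
Given d = 2, check d ≤ 10: YES.
Slack = (n − k + 1) − d = 8.
The code is NOT MDS (slack = 8 > 0).
Description: the claimed parameters are [19, 10, 2]_2; such a code would be non-MDS.


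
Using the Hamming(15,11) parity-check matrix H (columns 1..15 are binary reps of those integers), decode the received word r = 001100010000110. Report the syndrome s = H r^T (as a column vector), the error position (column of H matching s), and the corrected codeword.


s = (1, 1, 0, 0)^T, error position = 12, corrected codeword c = 001100010001110

Compute s = H r^T mod 2 one row at a time:
  s_1 = 1 + 0 + 0 + 0 + 0 + 1 + 1 + 0 = 3 ≡ 1 (mod 2).
  s_2 = 1 + 0 + 0 + 0 + 0 + 1 + 1 + 0 = 3 ≡ 1 (mod 2).
  s_3 = 0 + 1 + 0 + 0 + 0 + 0 + 1 + 0 = 2 ≡ 0 (mod 2).
  s_4 = 0 + 1 + 0 + 0 + 0 + 0 + 1 + 0 = 2 ≡ 0 (mod 2).
s = (1, 1, 0, 0)^T — this equals column 12 of H (binary 1100), so error is at position 12.
Correct: flip bit 12 of r = 001100010000110 to get c = 001100010001110.


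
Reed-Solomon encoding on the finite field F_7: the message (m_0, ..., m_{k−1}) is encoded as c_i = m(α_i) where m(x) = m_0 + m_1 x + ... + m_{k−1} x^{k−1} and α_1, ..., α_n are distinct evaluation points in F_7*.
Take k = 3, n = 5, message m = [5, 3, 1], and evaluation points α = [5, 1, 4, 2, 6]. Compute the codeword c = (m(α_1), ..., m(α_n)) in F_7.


c = [3, 2, 5, 1, 3]

Message polynomial: m(x) = 5 + 3·x + 1·x^2 (mod 7).
For each evaluation point α_i, compute m(α_i) mod 7:
  α_1 = 5: Horner steps 1 → 1 → 3, so m(5) = 3.
  α_2 = 1: Horner steps 1 → 4 → 2, so m(1) = 2.
  α_3 = 4: Horner steps 1 → 0 → 5, so m(4) = 5.
  α_4 = 2: Horner steps 1 → 5 → 1, so m(2) = 1.
  α_5 = 6: Horner steps 1 → 2 → 3, so m(6) = 3.
Codeword c = [3, 2, 5, 1, 3] ∈ F_7^5.


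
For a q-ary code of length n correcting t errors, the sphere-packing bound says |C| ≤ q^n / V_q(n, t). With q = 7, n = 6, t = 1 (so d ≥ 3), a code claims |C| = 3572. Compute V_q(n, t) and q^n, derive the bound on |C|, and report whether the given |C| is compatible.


V_q(n, t) = 37, q^n = 117649, Hamming bound = 3179, |C| = 3572 > bound (violated).

Step 1: Compute V_q(n, t) = Σ_{j=0}^1 C(n, j) (q−1)^j.
  j = 0: C(6,0)·(6)^0 = 1·1 = 1.
  j = 1: C(6,1)·(6)^1 = 6·6 = 36.
  V_q(n, t) = 1 + 36 = 37.
Step 2: q^n = 7^6 = 117649.
Step 3: Hamming bound ⌊q^n / V_q(n,t)⌋ = ⌊117649/37⌋ = 3179.
Step 4: Compare |C| = 3572 to 3179: violated.
The claimed |C| lies above the Hamming bound, so no 7-ary code of length 6 with d ≥ 3 can have 3572 codewords.


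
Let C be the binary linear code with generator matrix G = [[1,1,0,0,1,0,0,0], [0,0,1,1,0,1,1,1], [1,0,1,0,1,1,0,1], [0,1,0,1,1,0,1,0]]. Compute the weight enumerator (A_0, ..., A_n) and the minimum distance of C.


Weight distribution: A_0 = 1, A_1 = 1, A_2 = 1, A_3 = 3, A_4 = 4, A_5 = 3, A_6 = 1, A_7 = 1, A_8 = 1. Minimum distance d = 1.

Enumerate all 2^4 = 16 messages m ∈ F_2^4.
For each, compute codeword c = mG in F_2^8, then tally its weight.
  m = 0000 → c = 00000000, weight = 0.
  m = 1000 → c = 11001000, weight = 3.
  m = 0100 → c = 00110111, weight = 5.
  m = 1100 → c = 11111111, weight = 8.
  m = 0010 → c = 10101101, weight = 5.
  m = 1010 → c = 01100101, weight = 4.
  m = 0110 → c = 10011010, weight = 4.
  m = 1110 → c = 01010010, weight = 3.
  m = 0001 → c = 01011010, weight = 4.
  m = 1001 → c = 10010010, weight = 3.
  m = 0101 → c = 01101101, weight = 5.
  m = 1101 → c = 10100101, weight = 4.
  m = 0011 → c = 11110111, weight = 7.
  m = 1011 → c = 00111111, weight = 6.
  m = 0111 → c = 11000000, weight = 2.
  m = 1111 → c = 00001000, weight = 1.
Tally weights:
  weight 0: 1 codewords.
  weight 1: 1 codewords.
  weight 2: 1 codewords.
  weight 3: 3 codewords.
  weight 4: 4 codewords.
  weight 5: 3 codewords.
  weight 6: 1 codewords.
  weight 7: 1 codewords.
  weight 8: 1 codewords.
Minimum distance d = smallest w > 0 with A_w > 0 = 1.
Sanity: Σ A_w = 16 = 2^4 = 16 ✓.
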